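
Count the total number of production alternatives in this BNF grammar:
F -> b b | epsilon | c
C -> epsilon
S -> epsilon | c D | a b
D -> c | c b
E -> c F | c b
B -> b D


Counting alternatives per rule:
  F: 3 alternative(s)
  C: 1 alternative(s)
  S: 3 alternative(s)
  D: 2 alternative(s)
  E: 2 alternative(s)
  B: 1 alternative(s)
Sum: 3 + 1 + 3 + 2 + 2 + 1 = 12

12


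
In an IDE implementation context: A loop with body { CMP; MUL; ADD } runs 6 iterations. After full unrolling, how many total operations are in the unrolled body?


Loop body operations: CMP, MUL, ADD (3 ops per iteration)
Unrolling 6 iterations:
  Iteration 1: CMP, MUL, ADD (3 ops)
  Iteration 2: CMP, MUL, ADD (3 ops)
  Iteration 3: CMP, MUL, ADD (3 ops)
  Iteration 4: CMP, MUL, ADD (3 ops)
  Iteration 5: CMP, MUL, ADD (3 ops)
  Iteration 6: CMP, MUL, ADD (3 ops)
Total: 6 iterations * 3 ops/iter = 18 operations

18


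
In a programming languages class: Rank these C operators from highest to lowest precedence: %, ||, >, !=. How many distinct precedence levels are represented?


Looking up precedence for each operator:
  % -> precedence 6
  || -> precedence 1
  > -> precedence 4
  != -> precedence 3
Sorted highest to lowest: %, >, !=, ||
Distinct precedence values: [6, 4, 3, 1]
Number of distinct levels: 4

4


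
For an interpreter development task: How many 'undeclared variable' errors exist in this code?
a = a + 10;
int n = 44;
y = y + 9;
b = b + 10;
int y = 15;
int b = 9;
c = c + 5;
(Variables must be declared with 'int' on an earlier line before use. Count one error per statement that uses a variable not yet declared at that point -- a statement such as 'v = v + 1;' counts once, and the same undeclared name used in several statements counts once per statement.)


Scanning code line by line:
  Line 1: use 'a' -> ERROR (undeclared)
  Line 2: declare 'n' -> declared = ['n']
  Line 3: use 'y' -> ERROR (undeclared)
  Line 4: use 'b' -> ERROR (undeclared)
  Line 5: declare 'y' -> declared = ['n', 'y']
  Line 6: declare 'b' -> declared = ['b', 'n', 'y']
  Line 7: use 'c' -> ERROR (undeclared)
Total undeclared variable errors: 4

4


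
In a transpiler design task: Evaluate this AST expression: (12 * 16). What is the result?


Expression: (12 * 16)
Evaluating step by step:
  12 * 16 = 192
Result: 192

192


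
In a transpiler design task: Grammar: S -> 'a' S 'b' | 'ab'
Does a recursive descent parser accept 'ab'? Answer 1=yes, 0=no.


Grammar accepts strings of the form a^n b^n (n >= 1)
Word: 'ab'
Counting: 1 a's and 1 b's
Check: 1 == 1? Yes
Derivation (S -> aSb applied 0 time(s), then S -> ab): S => ab
Accepted

1


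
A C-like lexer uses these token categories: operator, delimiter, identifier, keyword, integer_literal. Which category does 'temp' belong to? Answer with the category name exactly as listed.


Token: 'temp'
Checking categories:
  identifier: YES
  integer_literal: no
  operator: no
  keyword: no
  delimiter: no
Category: identifier

identifier


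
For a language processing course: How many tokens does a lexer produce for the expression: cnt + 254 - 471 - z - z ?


Scanning 'cnt + 254 - 471 - z - z'
Token 1: 'cnt' -> identifier
Token 2: '+' -> operator
Token 3: '254' -> integer_literal
Token 4: '-' -> operator
Token 5: '471' -> integer_literal
Token 6: '-' -> operator
Token 7: 'z' -> identifier
Token 8: '-' -> operator
Token 9: 'z' -> identifier
Total tokens: 9

9


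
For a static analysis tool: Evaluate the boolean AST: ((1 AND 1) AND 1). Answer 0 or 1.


Step 1: Evaluate inner node
  1 AND 1 = 1
Step 2: Evaluate root node
  1 AND 1 = 1

1


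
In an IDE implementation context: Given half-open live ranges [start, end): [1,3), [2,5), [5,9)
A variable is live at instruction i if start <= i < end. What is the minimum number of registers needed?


Live ranges:
  Var0: [1, 3)
  Var1: [2, 5)
  Var2: [5, 9)
Sweep-line events (position, delta, active):
  pos=1 start -> active=1
  pos=2 start -> active=2
  pos=3 end -> active=1
  pos=5 end -> active=0
  pos=5 start -> active=1
  pos=9 end -> active=0
Maximum simultaneous active: 2
Minimum registers needed: 2

2


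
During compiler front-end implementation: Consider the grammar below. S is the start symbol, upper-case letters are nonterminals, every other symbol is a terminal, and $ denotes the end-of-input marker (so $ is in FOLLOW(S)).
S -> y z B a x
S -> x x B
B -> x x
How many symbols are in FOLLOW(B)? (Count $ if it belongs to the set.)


S is the start symbol and does not occur in any rule body, so FOLLOW(S) = {$}.
Examining every occurrence of B in a rule body:
  S -> y z B a x : B is followed by terminal 'a' -> add 'a'
  S -> x x B : B is at the right end -> add FOLLOW(S) = {$}
  B -> x x : B does not occur in the body -> contributes nothing
FOLLOW(B) = {a, $}
Count: 2

2


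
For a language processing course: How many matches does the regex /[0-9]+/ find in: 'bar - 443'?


Pattern: /[0-9]+/ (int literals)
Input: 'bar - 443'
Scanning for matches:
  Match 1: '443'
Total matches: 1

1


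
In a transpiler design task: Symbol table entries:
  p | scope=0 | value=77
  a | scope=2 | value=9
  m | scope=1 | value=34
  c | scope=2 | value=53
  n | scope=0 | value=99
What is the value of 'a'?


Searching symbol table for 'a':
  p | scope=0 | value=77
  a | scope=2 | value=9 <- MATCH
  m | scope=1 | value=34
  c | scope=2 | value=53
  n | scope=0 | value=99
Found 'a' at scope 2 with value 9

9


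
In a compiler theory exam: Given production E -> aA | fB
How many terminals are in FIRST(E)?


Production: E -> aA | fB
Examining each alternative for leading terminals:
  E -> aA : first terminal = 'a'
  E -> fB : first terminal = 'f'
FIRST(E) = {a, f}
Count: 2

2


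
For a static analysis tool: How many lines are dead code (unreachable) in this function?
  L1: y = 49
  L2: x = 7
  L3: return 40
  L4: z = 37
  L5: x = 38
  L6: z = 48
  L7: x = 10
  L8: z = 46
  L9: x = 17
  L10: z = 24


Analyzing control flow:
  L1: reachable (before return)
  L2: reachable (before return)
  L3: reachable (return statement)
  L4: DEAD (after return at L3)
  L5: DEAD (after return at L3)
  L6: DEAD (after return at L3)
  L7: DEAD (after return at L3)
  L8: DEAD (after return at L3)
  L9: DEAD (after return at L3)
  L10: DEAD (after return at L3)
Return at L3, total lines = 10
Dead lines: L4 through L10
Count: 7

7


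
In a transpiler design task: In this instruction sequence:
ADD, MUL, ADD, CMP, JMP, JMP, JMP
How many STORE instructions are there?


Scanning instruction sequence for STORE:
  Position 1: ADD
  Position 2: MUL
  Position 3: ADD
  Position 4: CMP
  Position 5: JMP
  Position 6: JMP
  Position 7: JMP
Matches at positions: []
Total STORE count: 0

0


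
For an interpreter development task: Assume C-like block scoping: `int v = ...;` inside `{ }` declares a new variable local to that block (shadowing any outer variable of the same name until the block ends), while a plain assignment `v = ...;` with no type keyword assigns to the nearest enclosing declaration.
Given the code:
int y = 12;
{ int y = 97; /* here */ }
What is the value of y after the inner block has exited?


Analyzing scoping rules:
Outer scope: declares y = 12
Inner block: 'int y = 97;' declares a NEW y that shadows the outer one
When the block exits the inner y goes out of scope; the outer y was never modified -> 12
Result: 12

12


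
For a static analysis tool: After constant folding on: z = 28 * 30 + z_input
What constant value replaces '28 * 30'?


Identifying constant sub-expression:
  Original: z = 28 * 30 + z_input
  28 and 30 are both compile-time constants
  Evaluating: 28 * 30 = 840
  After folding: z = 840 + z_input

840


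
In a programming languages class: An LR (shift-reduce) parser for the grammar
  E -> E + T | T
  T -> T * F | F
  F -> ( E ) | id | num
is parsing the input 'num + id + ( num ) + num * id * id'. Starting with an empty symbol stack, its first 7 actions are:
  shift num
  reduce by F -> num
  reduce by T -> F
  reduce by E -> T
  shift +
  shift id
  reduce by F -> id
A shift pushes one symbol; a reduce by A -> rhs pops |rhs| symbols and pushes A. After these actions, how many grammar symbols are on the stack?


Tracking the symbol stack through each action:
  Action 1: shift 'num' : push -> stack = [num] (size 1)
  Action 2: reduce by F -> num : pop 1, push F -> stack = [F] (size 1)
  Action 3: reduce by T -> F : pop 1, push T -> stack = [T] (size 1)
  Action 4: reduce by E -> T : pop 1, push E -> stack = [E] (size 1)
  Action 5: shift '+' : push -> stack = [E, +] (size 2)
  Action 6: shift 'id' : push -> stack = [E, +, id] (size 3)
  Action 7: reduce by F -> id : pop 1, push F -> stack = [E, +, F] (size 3)
Final stack size: 3

3


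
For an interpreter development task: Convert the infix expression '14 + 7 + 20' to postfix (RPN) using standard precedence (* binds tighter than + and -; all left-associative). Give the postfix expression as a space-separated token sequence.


Applying the shunting-yard algorithm:
  Operand 14 -> output
  Push '+' onto operator stack -> op-stack: [+]
  Operand 7 -> output
  See '+' (prec 1); top '+' (prec 1) >= it -> pop '+' to output
  Push '+' onto operator stack -> op-stack: [+]
  Operand 20 -> output
  End of input: pop '+' to output
Postfix result: 14 7 + 20 +

14 7 + 20 +


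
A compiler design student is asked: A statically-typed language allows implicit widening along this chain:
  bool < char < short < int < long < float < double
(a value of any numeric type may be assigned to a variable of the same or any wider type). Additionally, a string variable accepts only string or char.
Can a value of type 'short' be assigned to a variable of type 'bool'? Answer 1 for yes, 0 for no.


Target variable type: bool
Source value type: short
Numeric ranks: short=2, bool=0
Widening allowed iff rank(source) <= rank(target): 2 <= 0? No
Result: 0

0


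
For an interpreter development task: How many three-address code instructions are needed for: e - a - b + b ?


Expression: e - a - b + b
Generating three-address code (respecting * over +/- precedence):
  Instruction 1: t1 = e - a
  Instruction 2: t2 = t1 - b
  Instruction 3: t3 = t2 + b
Total instructions: 3

3


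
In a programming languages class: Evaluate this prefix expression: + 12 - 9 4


Parsing prefix expression: + 12 - 9 4
Step 1: Innermost operation '- 9 4'
  9 - 4 = 5
Step 2: Outer operation '+ 12 [5]'
  12 + 5 = 17

17


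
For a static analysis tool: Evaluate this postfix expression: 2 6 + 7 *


Processing tokens left to right:
Push 2, Push 6
Pop 2 and 6, compute 2 + 6 = 8, push 8
Push 7
Pop 8 and 7, compute 8 * 7 = 56, push 56
Stack result: 56

56


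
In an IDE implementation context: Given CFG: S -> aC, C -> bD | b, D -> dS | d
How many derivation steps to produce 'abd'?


Grammar: S -> aC, C -> bD | b, D -> dS | d
Deriving 'abd':
Step 1: S -> aC => aC
Step 2: C -> bD => abD
Step 3: D -> d => abd
Total derivation steps: 3

3


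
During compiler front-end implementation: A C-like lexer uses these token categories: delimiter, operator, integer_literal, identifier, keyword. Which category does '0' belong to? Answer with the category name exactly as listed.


Token: '0'
Checking categories:
  identifier: no
  integer_literal: YES
  operator: no
  keyword: no
  delimiter: no
Category: integer_literal

integer_literal


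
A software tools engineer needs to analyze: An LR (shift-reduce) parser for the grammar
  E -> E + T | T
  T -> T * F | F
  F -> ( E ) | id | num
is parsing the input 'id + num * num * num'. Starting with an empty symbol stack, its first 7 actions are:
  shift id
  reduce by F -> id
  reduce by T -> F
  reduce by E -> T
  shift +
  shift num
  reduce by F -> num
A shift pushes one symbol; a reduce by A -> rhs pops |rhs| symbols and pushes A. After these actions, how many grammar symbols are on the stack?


Tracking the symbol stack through each action:
  Action 1: shift 'id' : push -> stack = [id] (size 1)
  Action 2: reduce by F -> id : pop 1, push F -> stack = [F] (size 1)
  Action 3: reduce by T -> F : pop 1, push T -> stack = [T] (size 1)
  Action 4: reduce by E -> T : pop 1, push E -> stack = [E] (size 1)
  Action 5: shift '+' : push -> stack = [E, +] (size 2)
  Action 6: shift 'num' : push -> stack = [E, +, num] (size 3)
  Action 7: reduce by F -> num : pop 1, push F -> stack = [E, +, F] (size 3)
Final stack size: 3

3


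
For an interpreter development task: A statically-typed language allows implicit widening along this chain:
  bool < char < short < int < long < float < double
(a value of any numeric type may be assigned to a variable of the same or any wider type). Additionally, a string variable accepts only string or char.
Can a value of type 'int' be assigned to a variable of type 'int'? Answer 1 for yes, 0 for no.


Target variable type: int
Source value type: int
Numeric ranks: int=3, int=3
Widening allowed iff rank(source) <= rank(target): 3 <= 3? Yes
Result: 1

1


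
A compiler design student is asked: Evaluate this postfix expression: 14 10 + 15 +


Processing tokens left to right:
Push 14, Push 10
Pop 14 and 10, compute 14 + 10 = 24, push 24
Push 15
Pop 24 and 15, compute 24 + 15 = 39, push 39
Stack result: 39

39


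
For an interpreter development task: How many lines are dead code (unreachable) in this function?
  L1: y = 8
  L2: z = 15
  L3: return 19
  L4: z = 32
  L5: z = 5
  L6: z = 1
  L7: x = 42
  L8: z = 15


Analyzing control flow:
  L1: reachable (before return)
  L2: reachable (before return)
  L3: reachable (return statement)
  L4: DEAD (after return at L3)
  L5: DEAD (after return at L3)
  L6: DEAD (after return at L3)
  L7: DEAD (after return at L3)
  L8: DEAD (after return at L3)
Return at L3, total lines = 8
Dead lines: L4 through L8
Count: 5

5


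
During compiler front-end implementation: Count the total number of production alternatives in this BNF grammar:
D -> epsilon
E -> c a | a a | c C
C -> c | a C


Counting alternatives per rule:
  D: 1 alternative(s)
  E: 3 alternative(s)
  C: 2 alternative(s)
Sum: 1 + 3 + 2 = 6

6


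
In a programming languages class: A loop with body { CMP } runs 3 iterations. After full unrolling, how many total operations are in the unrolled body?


Loop body operations: CMP (1 op per iteration)
Unrolling 3 iterations:
  Iteration 1: CMP (1 ops)
  Iteration 2: CMP (1 ops)
  Iteration 3: CMP (1 ops)
Total: 3 iterations * 1 ops/iter = 3 operations

3


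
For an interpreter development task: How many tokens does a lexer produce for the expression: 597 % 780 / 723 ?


Scanning '597 % 780 / 723'
Token 1: '597' -> integer_literal
Token 2: '%' -> operator
Token 3: '780' -> integer_literal
Token 4: '/' -> operator
Token 5: '723' -> integer_literal
Total tokens: 5

5


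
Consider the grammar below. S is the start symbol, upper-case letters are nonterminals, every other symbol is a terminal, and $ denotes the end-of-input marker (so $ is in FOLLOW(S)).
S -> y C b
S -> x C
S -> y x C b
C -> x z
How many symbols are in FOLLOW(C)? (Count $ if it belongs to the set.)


S is the start symbol and does not occur in any rule body, so FOLLOW(S) = {$}.
Examining every occurrence of C in a rule body:
  S -> y C b : C is followed by terminal 'b' -> add 'b'
  S -> x C : C is at the right end -> add FOLLOW(S) = {$}
  S -> y x C b : C is followed by terminal 'b' -> add 'b' (already in the set)
  C -> x z : C does not occur in the body -> contributes nothing
FOLLOW(C) = {b, $}
Count: 2

2


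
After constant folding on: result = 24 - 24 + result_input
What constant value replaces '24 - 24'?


Identifying constant sub-expression:
  Original: result = 24 - 24 + result_input
  24 and 24 are both compile-time constants
  Evaluating: 24 - 24 = 0
  After folding: result = 0 + result_input

0


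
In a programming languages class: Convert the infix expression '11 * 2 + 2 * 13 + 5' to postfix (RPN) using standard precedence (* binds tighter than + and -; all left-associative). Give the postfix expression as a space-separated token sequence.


Applying the shunting-yard algorithm:
  Operand 11 -> output
  Push '*' onto operator stack -> op-stack: [*]
  Operand 2 -> output
  See '+' (prec 1); top '*' (prec 2) >= it -> pop '*' to output
  Push '+' onto operator stack -> op-stack: [+]
  Operand 2 -> output
  Push '*' onto operator stack -> op-stack: [+, *]
  Operand 13 -> output
  See '+' (prec 1); top '*' (prec 2) >= it -> pop '*' to output
  See '+' (prec 1); top '+' (prec 1) >= it -> pop '+' to output
  Push '+' onto operator stack -> op-stack: [+]
  Operand 5 -> output
  End of input: pop '+' to output
Postfix result: 11 2 * 2 13 * + 5 +

11 2 * 2 13 * + 5 +


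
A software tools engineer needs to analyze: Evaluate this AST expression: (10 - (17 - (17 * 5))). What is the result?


Expression: (10 - (17 - (17 * 5)))
Evaluating step by step:
  17 * 5 = 85
  17 - 85 = -68
  10 - -68 = 78
Result: 78

78


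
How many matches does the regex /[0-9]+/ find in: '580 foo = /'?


Pattern: /[0-9]+/ (int literals)
Input: '580 foo = /'
Scanning for matches:
  Match 1: '580'
Total matches: 1

1


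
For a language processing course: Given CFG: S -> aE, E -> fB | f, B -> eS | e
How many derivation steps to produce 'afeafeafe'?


Grammar: S -> aE, E -> fB | f, B -> eS | e
Deriving 'afeafeafe':
Step 1: S -> aE => aE
Step 2: E -> fB => afB
Step 3: B -> eS => afeS
Step 4: S -> aE => afeaE
Step 5: E -> fB => afeafB
Step 6: B -> eS => afeafeS
Step 7: S -> aE => afeafeaE
Step 8: E -> fB => afeafeafB
Step 9: B -> e => afeafeafe
Total derivation steps: 9

9


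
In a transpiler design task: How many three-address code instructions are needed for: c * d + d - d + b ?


Expression: c * d + d - d + b
Generating three-address code (respecting * over +/- precedence):
  Instruction 1: t1 = c * d
  Instruction 2: t2 = t1 + d
  Instruction 3: t3 = t2 - d
  Instruction 4: t4 = t3 + b
Total instructions: 4

4


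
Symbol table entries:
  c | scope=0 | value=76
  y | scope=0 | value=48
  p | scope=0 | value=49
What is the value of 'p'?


Searching symbol table for 'p':
  c | scope=0 | value=76
  y | scope=0 | value=48
  p | scope=0 | value=49 <- MATCH
Found 'p' at scope 0 with value 49

49


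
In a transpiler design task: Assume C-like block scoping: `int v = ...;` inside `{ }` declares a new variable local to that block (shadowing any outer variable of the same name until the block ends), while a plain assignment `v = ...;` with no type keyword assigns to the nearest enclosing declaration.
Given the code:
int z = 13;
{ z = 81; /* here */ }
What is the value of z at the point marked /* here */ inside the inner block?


Analyzing scoping rules:
Outer scope: declares z = 13
Inner block: 'z = 81;' has no type keyword, so it is an assignment to the outer z (no shadowing)
Inside the block, after the assignment -> 81
Result: 81

81


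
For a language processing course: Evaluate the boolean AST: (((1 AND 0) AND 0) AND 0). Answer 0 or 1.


Step 1: Evaluate inner node
  1 AND 0 = 0
Step 2: Evaluate next node
  0 AND 0 = 0
Step 3: Evaluate root node
  0 AND 0 = 0

0


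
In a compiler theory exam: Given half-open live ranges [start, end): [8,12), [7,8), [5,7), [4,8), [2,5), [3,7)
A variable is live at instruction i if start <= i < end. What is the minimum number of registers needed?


Live ranges:
  Var0: [8, 12)
  Var1: [7, 8)
  Var2: [5, 7)
  Var3: [4, 8)
  Var4: [2, 5)
  Var5: [3, 7)
Sweep-line events (position, delta, active):
  pos=2 start -> active=1
  pos=3 start -> active=2
  pos=4 start -> active=3
  pos=5 end -> active=2
  pos=5 start -> active=3
  pos=7 end -> active=2
  pos=7 end -> active=1
  pos=7 start -> active=2
  pos=8 end -> active=1
  pos=8 end -> active=0
  pos=8 start -> active=1
  pos=12 end -> active=0
Maximum simultaneous active: 3
Minimum registers needed: 3

3


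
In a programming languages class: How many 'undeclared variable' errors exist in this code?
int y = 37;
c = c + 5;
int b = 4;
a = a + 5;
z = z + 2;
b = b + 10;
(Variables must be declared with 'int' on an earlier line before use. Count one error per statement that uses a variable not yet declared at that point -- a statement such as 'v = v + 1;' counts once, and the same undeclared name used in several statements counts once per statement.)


Scanning code line by line:
  Line 1: declare 'y' -> declared = ['y']
  Line 2: use 'c' -> ERROR (undeclared)
  Line 3: declare 'b' -> declared = ['b', 'y']
  Line 4: use 'a' -> ERROR (undeclared)
  Line 5: use 'z' -> ERROR (undeclared)
  Line 6: use 'b' -> OK (declared)
Total undeclared variable errors: 3

3


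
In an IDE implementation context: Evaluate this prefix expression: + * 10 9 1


Parsing prefix expression: + * 10 9 1
Step 1: Innermost operation '* 10 9'
  10 * 9 = 90
Step 2: Outer operation '+ [90] 1'
  90 + 1 = 91

91


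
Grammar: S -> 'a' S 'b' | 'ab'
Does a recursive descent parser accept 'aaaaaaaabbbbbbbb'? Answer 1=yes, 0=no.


Grammar accepts strings of the form a^n b^n (n >= 1)
Word: 'aaaaaaaabbbbbbbb'
Counting: 8 a's and 8 b's
Check: 8 == 8? Yes
Derivation (S -> aSb applied 7 time(s), then S -> ab): S => aSb => aaSbb => aaaSbbb => aaaaSbbbb => aaaaaSbbbbb => aaaaaaSbbbbbb => aaaaaaaSbbbbbbb => aaaaaaaabbbbbbbb
Accepted

1


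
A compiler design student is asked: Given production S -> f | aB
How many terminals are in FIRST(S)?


Production: S -> f | aB
Examining each alternative for leading terminals:
  S -> f : first terminal = 'f'
  S -> aB : first terminal = 'a'
FIRST(S) = {a, f}
Count: 2

2


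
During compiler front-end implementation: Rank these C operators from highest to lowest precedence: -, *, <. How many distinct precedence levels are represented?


Looking up precedence for each operator:
  - -> precedence 5
  * -> precedence 6
  < -> precedence 4
Sorted highest to lowest: *, -, <
Distinct precedence values: [6, 5, 4]
Number of distinct levels: 3

3


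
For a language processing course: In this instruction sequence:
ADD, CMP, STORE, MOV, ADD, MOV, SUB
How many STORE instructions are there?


Scanning instruction sequence for STORE:
  Position 1: ADD
  Position 2: CMP
  Position 3: STORE <- MATCH
  Position 4: MOV
  Position 5: ADD
  Position 6: MOV
  Position 7: SUB
Matches at positions: [3]
Total STORE count: 1

1


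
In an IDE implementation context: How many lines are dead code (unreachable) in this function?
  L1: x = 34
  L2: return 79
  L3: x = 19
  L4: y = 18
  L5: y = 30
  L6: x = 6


Analyzing control flow:
  L1: reachable (before return)
  L2: reachable (return statement)
  L3: DEAD (after return at L2)
  L4: DEAD (after return at L2)
  L5: DEAD (after return at L2)
  L6: DEAD (after return at L2)
Return at L2, total lines = 6
Dead lines: L3 through L6
Count: 4

4


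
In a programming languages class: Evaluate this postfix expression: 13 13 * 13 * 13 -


Processing tokens left to right:
Push 13, Push 13
Pop 13 and 13, compute 13 * 13 = 169, push 169
Push 13
Pop 169 and 13, compute 169 * 13 = 2197, push 2197
Push 13
Pop 2197 and 13, compute 2197 - 13 = 2184, push 2184
Stack result: 2184

2184


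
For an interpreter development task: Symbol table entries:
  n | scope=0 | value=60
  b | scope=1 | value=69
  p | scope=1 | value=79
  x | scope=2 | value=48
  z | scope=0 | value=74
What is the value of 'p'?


Searching symbol table for 'p':
  n | scope=0 | value=60
  b | scope=1 | value=69
  p | scope=1 | value=79 <- MATCH
  x | scope=2 | value=48
  z | scope=0 | value=74
Found 'p' at scope 1 with value 79

79


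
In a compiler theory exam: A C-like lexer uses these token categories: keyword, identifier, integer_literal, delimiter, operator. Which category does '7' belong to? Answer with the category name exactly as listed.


Token: '7'
Checking categories:
  identifier: no
  integer_literal: YES
  operator: no
  keyword: no
  delimiter: no
Category: integer_literal

integer_literal


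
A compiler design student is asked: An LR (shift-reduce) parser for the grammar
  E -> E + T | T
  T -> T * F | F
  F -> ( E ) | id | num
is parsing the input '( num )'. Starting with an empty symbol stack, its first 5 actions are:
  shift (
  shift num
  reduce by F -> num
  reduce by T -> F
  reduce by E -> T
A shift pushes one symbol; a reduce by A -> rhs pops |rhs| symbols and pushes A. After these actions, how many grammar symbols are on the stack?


Tracking the symbol stack through each action:
  Action 1: shift '(' : push -> stack = [(] (size 1)
  Action 2: shift 'num' : push -> stack = [(, num] (size 2)
  Action 3: reduce by F -> num : pop 1, push F -> stack = [(, F] (size 2)
  Action 4: reduce by T -> F : pop 1, push T -> stack = [(, T] (size 2)
  Action 5: reduce by E -> T : pop 1, push E -> stack = [(, E] (size 2)
Final stack size: 2

2


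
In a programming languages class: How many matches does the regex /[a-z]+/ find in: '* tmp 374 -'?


Pattern: /[a-z]+/ (identifiers)
Input: '* tmp 374 -'
Scanning for matches:
  Match 1: 'tmp'
Total matches: 1

1


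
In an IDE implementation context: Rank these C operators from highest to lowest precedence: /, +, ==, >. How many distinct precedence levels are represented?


Looking up precedence for each operator:
  / -> precedence 6
  + -> precedence 5
  == -> precedence 3
  > -> precedence 4
Sorted highest to lowest: /, +, >, ==
Distinct precedence values: [6, 5, 4, 3]
Number of distinct levels: 4

4


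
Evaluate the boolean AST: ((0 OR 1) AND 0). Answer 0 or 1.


Step 1: Evaluate inner node
  0 OR 1 = 1
Step 2: Evaluate root node
  1 AND 0 = 0

0


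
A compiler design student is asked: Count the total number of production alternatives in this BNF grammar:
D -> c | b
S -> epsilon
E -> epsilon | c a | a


Counting alternatives per rule:
  D: 2 alternative(s)
  S: 1 alternative(s)
  E: 3 alternative(s)
Sum: 2 + 1 + 3 = 6

6


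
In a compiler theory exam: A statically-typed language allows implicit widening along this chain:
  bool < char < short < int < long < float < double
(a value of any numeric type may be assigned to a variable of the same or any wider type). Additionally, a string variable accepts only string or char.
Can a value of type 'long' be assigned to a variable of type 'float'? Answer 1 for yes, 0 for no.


Target variable type: float
Source value type: long
Numeric ranks: long=4, float=5
Widening allowed iff rank(source) <= rank(target): 4 <= 5? Yes
Result: 1

1


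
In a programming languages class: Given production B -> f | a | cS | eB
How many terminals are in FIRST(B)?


Production: B -> f | a | cS | eB
Examining each alternative for leading terminals:
  B -> f : first terminal = 'f'
  B -> a : first terminal = 'a'
  B -> cS : first terminal = 'c'
  B -> eB : first terminal = 'e'
FIRST(B) = {a, c, e, f}
Count: 4

4


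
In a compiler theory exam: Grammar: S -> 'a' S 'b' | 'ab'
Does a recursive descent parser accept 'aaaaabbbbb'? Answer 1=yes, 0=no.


Grammar accepts strings of the form a^n b^n (n >= 1)
Word: 'aaaaabbbbb'
Counting: 5 a's and 5 b's
Check: 5 == 5? Yes
Derivation (S -> aSb applied 4 time(s), then S -> ab): S => aSb => aaSbb => aaaSbbb => aaaaSbbbb => aaaaabbbbb
Accepted

1


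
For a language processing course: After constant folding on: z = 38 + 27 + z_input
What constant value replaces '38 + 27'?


Identifying constant sub-expression:
  Original: z = 38 + 27 + z_input
  38 and 27 are both compile-time constants
  Evaluating: 38 + 27 = 65
  After folding: z = 65 + z_input

65


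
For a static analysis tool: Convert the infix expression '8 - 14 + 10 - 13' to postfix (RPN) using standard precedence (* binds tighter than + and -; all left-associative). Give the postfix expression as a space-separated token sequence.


Applying the shunting-yard algorithm:
  Operand 8 -> output
  Push '-' onto operator stack -> op-stack: [-]
  Operand 14 -> output
  See '+' (prec 1); top '-' (prec 1) >= it -> pop '-' to output
  Push '+' onto operator stack -> op-stack: [+]
  Operand 10 -> output
  See '-' (prec 1); top '+' (prec 1) >= it -> pop '+' to output
  Push '-' onto operator stack -> op-stack: [-]
  Operand 13 -> output
  End of input: pop '-' to output
Postfix result: 8 14 - 10 + 13 -

8 14 - 10 + 13 -


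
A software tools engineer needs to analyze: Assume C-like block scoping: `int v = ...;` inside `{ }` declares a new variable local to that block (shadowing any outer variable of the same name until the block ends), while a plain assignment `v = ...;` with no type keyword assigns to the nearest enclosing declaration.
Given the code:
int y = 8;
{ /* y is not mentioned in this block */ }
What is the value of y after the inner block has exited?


Analyzing scoping rules:
Outer scope: declares y = 8
Inner block: y is neither redeclared nor assigned -> unchanged
After the block -> 8
Result: 8

8


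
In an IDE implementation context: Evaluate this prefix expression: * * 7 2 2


Parsing prefix expression: * * 7 2 2
Step 1: Innermost operation '* 7 2'
  7 * 2 = 14
Step 2: Outer operation '* [14] 2'
  14 * 2 = 28

28


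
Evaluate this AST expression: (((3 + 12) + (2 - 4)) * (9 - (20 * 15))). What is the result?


Expression: (((3 + 12) + (2 - 4)) * (9 - (20 * 15)))
Evaluating step by step:
  3 + 12 = 15
  2 - 4 = -2
  15 + -2 = 13
  20 * 15 = 300
  9 - 300 = -291
  13 * -291 = -3783
Result: -3783

-3783


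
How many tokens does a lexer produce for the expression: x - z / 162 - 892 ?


Scanning 'x - z / 162 - 892'
Token 1: 'x' -> identifier
Token 2: '-' -> operator
Token 3: 'z' -> identifier
Token 4: '/' -> operator
Token 5: '162' -> integer_literal
Token 6: '-' -> operator
Token 7: '892' -> integer_literal
Total tokens: 7

7


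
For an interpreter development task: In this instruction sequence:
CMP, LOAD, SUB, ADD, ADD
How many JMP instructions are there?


Scanning instruction sequence for JMP:
  Position 1: CMP
  Position 2: LOAD
  Position 3: SUB
  Position 4: ADD
  Position 5: ADD
Matches at positions: []
Total JMP count: 0

0


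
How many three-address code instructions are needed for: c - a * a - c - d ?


Expression: c - a * a - c - d
Generating three-address code (respecting * over +/- precedence):
  Instruction 1: t1 = a * a
  Instruction 2: t2 = c - t1
  Instruction 3: t3 = t2 - c
  Instruction 4: t4 = t3 - d
Total instructions: 4

4


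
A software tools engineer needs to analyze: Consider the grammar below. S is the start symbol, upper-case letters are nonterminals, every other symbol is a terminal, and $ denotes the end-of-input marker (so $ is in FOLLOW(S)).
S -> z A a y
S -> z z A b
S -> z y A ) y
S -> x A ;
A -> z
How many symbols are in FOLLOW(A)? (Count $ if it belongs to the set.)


S is the start symbol and does not occur in any rule body, so FOLLOW(S) = {$}.
Examining every occurrence of A in a rule body:
  S -> z A a y : A is followed by terminal 'a' -> add 'a'
  S -> z z A b : A is followed by terminal 'b' -> add 'b'
  S -> z y A ) y : A is followed by terminal ')' -> add ')'
  S -> x A ; : A is followed by terminal ';' -> add ';'
  A -> z : A does not occur in the body -> contributes nothing
FOLLOW(A) = {), ;, a, b}
Count: 4

4


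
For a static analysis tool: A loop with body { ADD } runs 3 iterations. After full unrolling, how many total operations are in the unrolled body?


Loop body operations: ADD (1 op per iteration)
Unrolling 3 iterations:
  Iteration 1: ADD (1 ops)
  Iteration 2: ADD (1 ops)
  Iteration 3: ADD (1 ops)
Total: 3 iterations * 1 ops/iter = 3 operations

3


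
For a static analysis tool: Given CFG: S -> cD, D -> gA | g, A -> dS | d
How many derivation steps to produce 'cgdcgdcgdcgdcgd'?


Grammar: S -> cD, D -> gA | g, A -> dS | d
Deriving 'cgdcgdcgdcgdcgd':
Step 1: S -> cD => cD
Step 2: D -> gA => cgA
Step 3: A -> dS => cgdS
Step 4: S -> cD => cgdcD
Step 5: D -> gA => cgdcgA
Step 6: A -> dS => cgdcgdS
Step 7: S -> cD => cgdcgdcD
Step 8: D -> gA => cgdcgdcgA
Step 9: A -> dS => cgdcgdcgdS
Step 10: S -> cD => cgdcgdcgdcD
Step 11: D -> gA => cgdcgdcgdcgA
Step 12: A -> dS => cgdcgdcgdcgdS
Step 13: S -> cD => cgdcgdcgdcgdcD
Step 14: D -> gA => cgdcgdcgdcgdcgA
Step 15: A -> d => cgdcgdcgdcgdcgd
Total derivation steps: 15

15


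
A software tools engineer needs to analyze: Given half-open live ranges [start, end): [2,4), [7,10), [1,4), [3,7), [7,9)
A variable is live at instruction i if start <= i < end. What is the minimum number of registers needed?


Live ranges:
  Var0: [2, 4)
  Var1: [7, 10)
  Var2: [1, 4)
  Var3: [3, 7)
  Var4: [7, 9)
Sweep-line events (position, delta, active):
  pos=1 start -> active=1
  pos=2 start -> active=2
  pos=3 start -> active=3
  pos=4 end -> active=2
  pos=4 end -> active=1
  pos=7 end -> active=0
  pos=7 start -> active=1
  pos=7 start -> active=2
  pos=9 end -> active=1
  pos=10 end -> active=0
Maximum simultaneous active: 3
Minimum registers needed: 3

3


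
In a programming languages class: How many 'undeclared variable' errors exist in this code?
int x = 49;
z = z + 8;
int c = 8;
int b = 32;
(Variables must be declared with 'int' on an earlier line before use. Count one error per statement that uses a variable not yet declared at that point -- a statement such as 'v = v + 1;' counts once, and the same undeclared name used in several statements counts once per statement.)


Scanning code line by line:
  Line 1: declare 'x' -> declared = ['x']
  Line 2: use 'z' -> ERROR (undeclared)
  Line 3: declare 'c' -> declared = ['c', 'x']
  Line 4: declare 'b' -> declared = ['b', 'c', 'x']
Total undeclared variable errors: 1

1


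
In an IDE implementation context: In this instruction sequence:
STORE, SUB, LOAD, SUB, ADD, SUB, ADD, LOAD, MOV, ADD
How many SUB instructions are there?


Scanning instruction sequence for SUB:
  Position 1: STORE
  Position 2: SUB <- MATCH
  Position 3: LOAD
  Position 4: SUB <- MATCH
  Position 5: ADD
  Position 6: SUB <- MATCH
  Position 7: ADD
  Position 8: LOAD
  Position 9: MOV
  Position 10: ADD
Matches at positions: [2, 4, 6]
Total SUB count: 3

3


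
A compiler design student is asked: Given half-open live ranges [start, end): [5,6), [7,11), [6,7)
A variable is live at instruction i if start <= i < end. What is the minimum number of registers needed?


Live ranges:
  Var0: [5, 6)
  Var1: [7, 11)
  Var2: [6, 7)
Sweep-line events (position, delta, active):
  pos=5 start -> active=1
  pos=6 end -> active=0
  pos=6 start -> active=1
  pos=7 end -> active=0
  pos=7 start -> active=1
  pos=11 end -> active=0
Maximum simultaneous active: 1
Minimum registers needed: 1

1


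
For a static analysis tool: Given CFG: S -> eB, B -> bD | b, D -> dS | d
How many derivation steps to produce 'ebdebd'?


Grammar: S -> eB, B -> bD | b, D -> dS | d
Deriving 'ebdebd':
Step 1: S -> eB => eB
Step 2: B -> bD => ebD
Step 3: D -> dS => ebdS
Step 4: S -> eB => ebdeB
Step 5: B -> bD => ebdebD
Step 6: D -> d => ebdebd
Total derivation steps: 6

6


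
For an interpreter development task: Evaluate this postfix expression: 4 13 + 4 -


Processing tokens left to right:
Push 4, Push 13
Pop 4 and 13, compute 4 + 13 = 17, push 17
Push 4
Pop 17 and 4, compute 17 - 4 = 13, push 13
Stack result: 13

13


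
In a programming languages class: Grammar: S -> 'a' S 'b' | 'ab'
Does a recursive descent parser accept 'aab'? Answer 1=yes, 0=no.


Grammar accepts strings of the form a^n b^n (n >= 1)
Word: 'aab'
Counting: 2 a's and 1 b's
Check: 2 == 1? No
Mismatch: a-count != b-count
Rejected

0


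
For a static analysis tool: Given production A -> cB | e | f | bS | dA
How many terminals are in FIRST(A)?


Production: A -> cB | e | f | bS | dA
Examining each alternative for leading terminals:
  A -> cB : first terminal = 'c'
  A -> e : first terminal = 'e'
  A -> f : first terminal = 'f'
  A -> bS : first terminal = 'b'
  A -> dA : first terminal = 'd'
FIRST(A) = {b, c, d, e, f}
Count: 5

5


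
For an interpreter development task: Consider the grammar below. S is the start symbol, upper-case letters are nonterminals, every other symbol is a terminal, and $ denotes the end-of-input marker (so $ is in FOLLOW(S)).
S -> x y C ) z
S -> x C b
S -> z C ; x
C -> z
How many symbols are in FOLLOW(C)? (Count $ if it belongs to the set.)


S is the start symbol and does not occur in any rule body, so FOLLOW(S) = {$}.
Examining every occurrence of C in a rule body:
  S -> x y C ) z : C is followed by terminal ')' -> add ')'
  S -> x C b : C is followed by terminal 'b' -> add 'b'
  S -> z C ; x : C is followed by terminal ';' -> add ';'
  C -> z : C does not occur in the body -> contributes nothing
FOLLOW(C) = {), ;, b}
Count: 3

3


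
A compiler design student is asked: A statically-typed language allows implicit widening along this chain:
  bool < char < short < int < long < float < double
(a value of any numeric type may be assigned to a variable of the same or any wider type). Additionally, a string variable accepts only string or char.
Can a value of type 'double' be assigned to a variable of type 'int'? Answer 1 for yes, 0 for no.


Target variable type: int
Source value type: double
Numeric ranks: double=6, int=3
Widening allowed iff rank(source) <= rank(target): 6 <= 3? No
Result: 0

0


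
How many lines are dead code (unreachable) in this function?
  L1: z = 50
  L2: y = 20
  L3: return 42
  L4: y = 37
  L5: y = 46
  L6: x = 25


Analyzing control flow:
  L1: reachable (before return)
  L2: reachable (before return)
  L3: reachable (return statement)
  L4: DEAD (after return at L3)
  L5: DEAD (after return at L3)
  L6: DEAD (after return at L3)
Return at L3, total lines = 6
Dead lines: L4 through L6
Count: 3

3


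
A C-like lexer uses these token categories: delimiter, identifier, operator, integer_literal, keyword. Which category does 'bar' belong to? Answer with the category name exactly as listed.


Token: 'bar'
Checking categories:
  identifier: YES
  integer_literal: no
  operator: no
  keyword: no
  delimiter: no
Category: identifier

identifier


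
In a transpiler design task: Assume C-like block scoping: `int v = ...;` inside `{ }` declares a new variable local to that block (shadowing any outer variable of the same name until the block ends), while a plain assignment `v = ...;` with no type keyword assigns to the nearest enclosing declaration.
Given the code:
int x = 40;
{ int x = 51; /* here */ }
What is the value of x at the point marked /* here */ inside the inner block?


Analyzing scoping rules:
Outer scope: declares x = 40
Inner block: 'int x = 51;' declares a NEW x that shadows the outer one
Inside the block the inner declaration is in scope -> 51
Result: 51

51


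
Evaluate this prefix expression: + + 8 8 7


Parsing prefix expression: + + 8 8 7
Step 1: Innermost operation '+ 8 8'
  8 + 8 = 16
Step 2: Outer operation '+ [16] 7'
  16 + 7 = 23

23


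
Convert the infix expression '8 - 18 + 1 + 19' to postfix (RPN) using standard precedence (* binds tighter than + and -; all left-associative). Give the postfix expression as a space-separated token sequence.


Applying the shunting-yard algorithm:
  Operand 8 -> output
  Push '-' onto operator stack -> op-stack: [-]
  Operand 18 -> output
  See '+' (prec 1); top '-' (prec 1) >= it -> pop '-' to output
  Push '+' onto operator stack -> op-stack: [+]
  Operand 1 -> output
  See '+' (prec 1); top '+' (prec 1) >= it -> pop '+' to output
  Push '+' onto operator stack -> op-stack: [+]
  Operand 19 -> output
  End of input: pop '+' to output
Postfix result: 8 18 - 1 + 19 +

8 18 - 1 + 19 +


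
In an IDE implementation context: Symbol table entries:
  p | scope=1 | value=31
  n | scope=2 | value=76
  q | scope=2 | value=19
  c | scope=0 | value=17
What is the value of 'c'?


Searching symbol table for 'c':
  p | scope=1 | value=31
  n | scope=2 | value=76
  q | scope=2 | value=19
  c | scope=0 | value=17 <- MATCH
Found 'c' at scope 0 with value 17

17


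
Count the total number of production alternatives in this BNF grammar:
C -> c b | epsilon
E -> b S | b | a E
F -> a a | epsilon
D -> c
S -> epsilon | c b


Counting alternatives per rule:
  C: 2 alternative(s)
  E: 3 alternative(s)
  F: 2 alternative(s)
  D: 1 alternative(s)
  S: 2 alternative(s)
Sum: 2 + 3 + 2 + 1 + 2 = 10

10
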